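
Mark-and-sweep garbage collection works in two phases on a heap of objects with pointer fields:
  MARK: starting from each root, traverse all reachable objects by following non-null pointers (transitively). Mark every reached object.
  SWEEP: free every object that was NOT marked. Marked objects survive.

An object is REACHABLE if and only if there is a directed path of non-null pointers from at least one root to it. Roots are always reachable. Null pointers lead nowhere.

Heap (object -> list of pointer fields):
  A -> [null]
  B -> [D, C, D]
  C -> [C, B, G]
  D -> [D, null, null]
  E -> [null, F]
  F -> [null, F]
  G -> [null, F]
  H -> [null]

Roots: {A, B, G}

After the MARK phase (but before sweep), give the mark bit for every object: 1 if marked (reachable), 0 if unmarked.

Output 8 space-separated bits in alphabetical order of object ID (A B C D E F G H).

Answer: 1 1 1 1 0 1 1 0

Derivation:
Roots: A B G
Mark A: refs=null, marked=A
Mark B: refs=D C D, marked=A B
Mark G: refs=null F, marked=A B G
Mark D: refs=D null null, marked=A B D G
Mark C: refs=C B G, marked=A B C D G
Mark F: refs=null F, marked=A B C D F G
Unmarked (collected): E H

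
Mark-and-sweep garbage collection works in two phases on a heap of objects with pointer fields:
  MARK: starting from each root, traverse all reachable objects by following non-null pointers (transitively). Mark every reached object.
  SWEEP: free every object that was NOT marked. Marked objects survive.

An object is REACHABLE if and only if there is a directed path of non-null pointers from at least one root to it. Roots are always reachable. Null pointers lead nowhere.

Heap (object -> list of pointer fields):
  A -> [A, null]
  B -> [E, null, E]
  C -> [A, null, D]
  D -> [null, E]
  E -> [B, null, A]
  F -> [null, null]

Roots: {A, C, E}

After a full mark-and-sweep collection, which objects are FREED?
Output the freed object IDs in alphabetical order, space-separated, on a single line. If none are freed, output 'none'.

Roots: A C E
Mark A: refs=A null, marked=A
Mark C: refs=A null D, marked=A C
Mark E: refs=B null A, marked=A C E
Mark D: refs=null E, marked=A C D E
Mark B: refs=E null E, marked=A B C D E
Unmarked (collected): F

Answer: F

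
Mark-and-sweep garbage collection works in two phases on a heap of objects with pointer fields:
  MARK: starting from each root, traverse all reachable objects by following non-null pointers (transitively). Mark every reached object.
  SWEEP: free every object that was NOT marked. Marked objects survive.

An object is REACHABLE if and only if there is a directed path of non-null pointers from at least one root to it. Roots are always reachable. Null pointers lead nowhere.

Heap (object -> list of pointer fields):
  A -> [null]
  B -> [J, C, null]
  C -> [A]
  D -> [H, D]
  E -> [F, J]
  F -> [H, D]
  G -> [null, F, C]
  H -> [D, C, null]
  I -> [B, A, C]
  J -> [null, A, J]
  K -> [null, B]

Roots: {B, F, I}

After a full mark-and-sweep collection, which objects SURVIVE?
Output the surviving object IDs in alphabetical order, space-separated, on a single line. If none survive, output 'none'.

Roots: B F I
Mark B: refs=J C null, marked=B
Mark F: refs=H D, marked=B F
Mark I: refs=B A C, marked=B F I
Mark J: refs=null A J, marked=B F I J
Mark C: refs=A, marked=B C F I J
Mark H: refs=D C null, marked=B C F H I J
Mark D: refs=H D, marked=B C D F H I J
Mark A: refs=null, marked=A B C D F H I J
Unmarked (collected): E G K

Answer: A B C D F H I J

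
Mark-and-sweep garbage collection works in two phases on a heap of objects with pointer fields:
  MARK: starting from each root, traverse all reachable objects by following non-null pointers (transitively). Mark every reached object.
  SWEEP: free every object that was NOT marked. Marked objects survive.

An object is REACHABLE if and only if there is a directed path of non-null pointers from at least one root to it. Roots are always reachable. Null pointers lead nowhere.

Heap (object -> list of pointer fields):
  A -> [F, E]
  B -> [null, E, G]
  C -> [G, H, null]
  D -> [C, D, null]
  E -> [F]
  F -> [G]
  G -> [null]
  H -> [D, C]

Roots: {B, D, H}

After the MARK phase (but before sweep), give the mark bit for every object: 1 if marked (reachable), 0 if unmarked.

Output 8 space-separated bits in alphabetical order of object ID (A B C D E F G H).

Roots: B D H
Mark B: refs=null E G, marked=B
Mark D: refs=C D null, marked=B D
Mark H: refs=D C, marked=B D H
Mark E: refs=F, marked=B D E H
Mark G: refs=null, marked=B D E G H
Mark C: refs=G H null, marked=B C D E G H
Mark F: refs=G, marked=B C D E F G H
Unmarked (collected): A

Answer: 0 1 1 1 1 1 1 1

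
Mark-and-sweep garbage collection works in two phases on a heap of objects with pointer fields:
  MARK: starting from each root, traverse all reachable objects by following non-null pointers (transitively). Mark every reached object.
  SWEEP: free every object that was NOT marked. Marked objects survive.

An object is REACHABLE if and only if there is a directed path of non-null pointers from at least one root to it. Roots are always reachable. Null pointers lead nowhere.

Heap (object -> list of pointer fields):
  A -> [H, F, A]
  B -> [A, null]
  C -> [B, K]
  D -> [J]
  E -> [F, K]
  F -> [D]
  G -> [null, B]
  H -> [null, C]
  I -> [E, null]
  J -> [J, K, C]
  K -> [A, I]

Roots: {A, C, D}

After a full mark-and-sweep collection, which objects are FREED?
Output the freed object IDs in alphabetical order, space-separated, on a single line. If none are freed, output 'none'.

Roots: A C D
Mark A: refs=H F A, marked=A
Mark C: refs=B K, marked=A C
Mark D: refs=J, marked=A C D
Mark H: refs=null C, marked=A C D H
Mark F: refs=D, marked=A C D F H
Mark B: refs=A null, marked=A B C D F H
Mark K: refs=A I, marked=A B C D F H K
Mark J: refs=J K C, marked=A B C D F H J K
Mark I: refs=E null, marked=A B C D F H I J K
Mark E: refs=F K, marked=A B C D E F H I J K
Unmarked (collected): G

Answer: G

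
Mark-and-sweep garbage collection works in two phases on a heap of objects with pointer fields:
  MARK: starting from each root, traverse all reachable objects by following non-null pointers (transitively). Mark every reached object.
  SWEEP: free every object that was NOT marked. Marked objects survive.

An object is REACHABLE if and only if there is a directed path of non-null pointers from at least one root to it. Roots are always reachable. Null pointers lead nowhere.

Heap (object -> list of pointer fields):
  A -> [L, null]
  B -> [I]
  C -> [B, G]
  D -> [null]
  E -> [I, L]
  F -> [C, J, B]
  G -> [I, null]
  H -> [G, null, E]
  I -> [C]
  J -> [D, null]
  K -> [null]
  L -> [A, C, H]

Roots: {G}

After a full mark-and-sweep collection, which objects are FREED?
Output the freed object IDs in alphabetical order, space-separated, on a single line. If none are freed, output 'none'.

Roots: G
Mark G: refs=I null, marked=G
Mark I: refs=C, marked=G I
Mark C: refs=B G, marked=C G I
Mark B: refs=I, marked=B C G I
Unmarked (collected): A D E F H J K L

Answer: A D E F H J K L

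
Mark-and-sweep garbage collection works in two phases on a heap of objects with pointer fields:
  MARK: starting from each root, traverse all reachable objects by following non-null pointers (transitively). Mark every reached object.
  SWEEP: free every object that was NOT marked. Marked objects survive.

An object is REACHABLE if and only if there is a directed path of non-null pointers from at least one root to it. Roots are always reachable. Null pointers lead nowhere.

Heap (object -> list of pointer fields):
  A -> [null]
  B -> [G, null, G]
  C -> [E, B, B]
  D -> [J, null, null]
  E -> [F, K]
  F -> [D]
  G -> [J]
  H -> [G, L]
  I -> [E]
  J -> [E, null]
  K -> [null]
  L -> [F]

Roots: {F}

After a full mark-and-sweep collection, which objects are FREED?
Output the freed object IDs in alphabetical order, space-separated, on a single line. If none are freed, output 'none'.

Roots: F
Mark F: refs=D, marked=F
Mark D: refs=J null null, marked=D F
Mark J: refs=E null, marked=D F J
Mark E: refs=F K, marked=D E F J
Mark K: refs=null, marked=D E F J K
Unmarked (collected): A B C G H I L

Answer: A B C G H I L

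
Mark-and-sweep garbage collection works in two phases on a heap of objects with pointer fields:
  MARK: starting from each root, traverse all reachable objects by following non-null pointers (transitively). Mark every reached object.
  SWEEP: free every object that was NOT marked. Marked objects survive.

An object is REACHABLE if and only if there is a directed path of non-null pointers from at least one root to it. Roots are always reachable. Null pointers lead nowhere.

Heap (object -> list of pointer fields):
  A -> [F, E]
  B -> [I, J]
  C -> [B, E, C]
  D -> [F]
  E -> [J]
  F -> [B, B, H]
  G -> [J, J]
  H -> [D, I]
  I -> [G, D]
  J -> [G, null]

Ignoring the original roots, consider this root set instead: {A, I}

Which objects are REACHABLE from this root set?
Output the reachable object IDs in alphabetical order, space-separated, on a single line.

Roots: A I
Mark A: refs=F E, marked=A
Mark I: refs=G D, marked=A I
Mark F: refs=B B H, marked=A F I
Mark E: refs=J, marked=A E F I
Mark G: refs=J J, marked=A E F G I
Mark D: refs=F, marked=A D E F G I
Mark B: refs=I J, marked=A B D E F G I
Mark H: refs=D I, marked=A B D E F G H I
Mark J: refs=G null, marked=A B D E F G H I J
Unmarked (collected): C

Answer: A B D E F G H I J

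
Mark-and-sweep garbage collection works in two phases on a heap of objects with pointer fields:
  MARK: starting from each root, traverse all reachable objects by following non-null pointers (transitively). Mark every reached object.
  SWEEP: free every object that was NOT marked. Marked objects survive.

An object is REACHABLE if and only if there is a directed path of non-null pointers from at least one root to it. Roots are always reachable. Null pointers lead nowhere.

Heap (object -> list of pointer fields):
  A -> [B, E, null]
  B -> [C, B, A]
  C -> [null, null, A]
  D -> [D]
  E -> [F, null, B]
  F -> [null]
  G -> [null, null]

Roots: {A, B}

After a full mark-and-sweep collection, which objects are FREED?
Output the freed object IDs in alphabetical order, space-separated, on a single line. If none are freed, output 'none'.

Roots: A B
Mark A: refs=B E null, marked=A
Mark B: refs=C B A, marked=A B
Mark E: refs=F null B, marked=A B E
Mark C: refs=null null A, marked=A B C E
Mark F: refs=null, marked=A B C E F
Unmarked (collected): D G

Answer: D G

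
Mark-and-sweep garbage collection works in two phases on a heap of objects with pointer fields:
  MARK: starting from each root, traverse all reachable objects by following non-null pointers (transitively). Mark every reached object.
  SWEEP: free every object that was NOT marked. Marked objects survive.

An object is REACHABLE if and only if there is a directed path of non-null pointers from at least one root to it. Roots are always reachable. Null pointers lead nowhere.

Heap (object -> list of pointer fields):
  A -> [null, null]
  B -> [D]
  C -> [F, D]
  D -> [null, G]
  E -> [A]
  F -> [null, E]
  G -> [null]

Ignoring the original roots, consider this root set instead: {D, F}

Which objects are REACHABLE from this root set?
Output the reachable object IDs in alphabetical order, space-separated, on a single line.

Roots: D F
Mark D: refs=null G, marked=D
Mark F: refs=null E, marked=D F
Mark G: refs=null, marked=D F G
Mark E: refs=A, marked=D E F G
Mark A: refs=null null, marked=A D E F G
Unmarked (collected): B C

Answer: A D E F G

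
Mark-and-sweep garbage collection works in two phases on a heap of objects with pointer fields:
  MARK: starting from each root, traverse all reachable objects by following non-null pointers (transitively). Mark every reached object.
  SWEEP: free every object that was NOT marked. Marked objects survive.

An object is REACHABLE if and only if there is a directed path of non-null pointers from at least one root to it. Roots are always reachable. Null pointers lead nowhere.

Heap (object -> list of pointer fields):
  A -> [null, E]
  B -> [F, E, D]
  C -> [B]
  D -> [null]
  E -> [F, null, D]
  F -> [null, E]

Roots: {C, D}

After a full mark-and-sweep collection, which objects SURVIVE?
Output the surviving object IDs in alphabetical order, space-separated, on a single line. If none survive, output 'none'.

Answer: B C D E F

Derivation:
Roots: C D
Mark C: refs=B, marked=C
Mark D: refs=null, marked=C D
Mark B: refs=F E D, marked=B C D
Mark F: refs=null E, marked=B C D F
Mark E: refs=F null D, marked=B C D E F
Unmarked (collected): A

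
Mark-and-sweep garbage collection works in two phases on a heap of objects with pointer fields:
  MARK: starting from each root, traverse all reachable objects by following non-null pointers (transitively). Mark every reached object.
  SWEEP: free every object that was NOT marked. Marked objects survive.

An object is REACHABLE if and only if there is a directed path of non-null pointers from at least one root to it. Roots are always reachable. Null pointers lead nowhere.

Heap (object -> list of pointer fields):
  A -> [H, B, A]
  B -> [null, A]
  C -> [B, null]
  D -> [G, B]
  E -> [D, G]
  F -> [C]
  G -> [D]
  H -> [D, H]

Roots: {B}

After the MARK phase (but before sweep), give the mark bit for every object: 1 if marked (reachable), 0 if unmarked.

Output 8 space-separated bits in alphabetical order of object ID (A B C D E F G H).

Answer: 1 1 0 1 0 0 1 1

Derivation:
Roots: B
Mark B: refs=null A, marked=B
Mark A: refs=H B A, marked=A B
Mark H: refs=D H, marked=A B H
Mark D: refs=G B, marked=A B D H
Mark G: refs=D, marked=A B D G H
Unmarked (collected): C E F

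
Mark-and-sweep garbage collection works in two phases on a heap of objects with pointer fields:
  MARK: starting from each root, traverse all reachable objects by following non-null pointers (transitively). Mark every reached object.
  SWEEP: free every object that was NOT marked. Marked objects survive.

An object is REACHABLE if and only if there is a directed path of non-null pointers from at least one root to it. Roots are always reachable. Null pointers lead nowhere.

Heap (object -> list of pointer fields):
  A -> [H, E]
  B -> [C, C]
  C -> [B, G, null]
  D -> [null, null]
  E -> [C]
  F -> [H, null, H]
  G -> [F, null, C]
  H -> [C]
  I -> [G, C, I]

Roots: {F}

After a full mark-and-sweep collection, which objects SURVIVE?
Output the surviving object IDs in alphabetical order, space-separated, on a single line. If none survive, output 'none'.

Answer: B C F G H

Derivation:
Roots: F
Mark F: refs=H null H, marked=F
Mark H: refs=C, marked=F H
Mark C: refs=B G null, marked=C F H
Mark B: refs=C C, marked=B C F H
Mark G: refs=F null C, marked=B C F G H
Unmarked (collected): A D E I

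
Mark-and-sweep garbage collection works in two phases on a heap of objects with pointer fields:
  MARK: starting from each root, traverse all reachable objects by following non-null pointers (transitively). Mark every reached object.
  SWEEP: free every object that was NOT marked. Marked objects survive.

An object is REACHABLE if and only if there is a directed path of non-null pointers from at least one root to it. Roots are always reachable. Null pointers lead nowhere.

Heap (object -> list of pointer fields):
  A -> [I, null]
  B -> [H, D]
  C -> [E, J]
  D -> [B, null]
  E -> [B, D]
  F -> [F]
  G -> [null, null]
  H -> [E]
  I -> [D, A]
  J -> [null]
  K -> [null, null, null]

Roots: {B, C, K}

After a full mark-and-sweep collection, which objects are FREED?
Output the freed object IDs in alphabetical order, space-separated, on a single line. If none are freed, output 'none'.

Roots: B C K
Mark B: refs=H D, marked=B
Mark C: refs=E J, marked=B C
Mark K: refs=null null null, marked=B C K
Mark H: refs=E, marked=B C H K
Mark D: refs=B null, marked=B C D H K
Mark E: refs=B D, marked=B C D E H K
Mark J: refs=null, marked=B C D E H J K
Unmarked (collected): A F G I

Answer: A F G I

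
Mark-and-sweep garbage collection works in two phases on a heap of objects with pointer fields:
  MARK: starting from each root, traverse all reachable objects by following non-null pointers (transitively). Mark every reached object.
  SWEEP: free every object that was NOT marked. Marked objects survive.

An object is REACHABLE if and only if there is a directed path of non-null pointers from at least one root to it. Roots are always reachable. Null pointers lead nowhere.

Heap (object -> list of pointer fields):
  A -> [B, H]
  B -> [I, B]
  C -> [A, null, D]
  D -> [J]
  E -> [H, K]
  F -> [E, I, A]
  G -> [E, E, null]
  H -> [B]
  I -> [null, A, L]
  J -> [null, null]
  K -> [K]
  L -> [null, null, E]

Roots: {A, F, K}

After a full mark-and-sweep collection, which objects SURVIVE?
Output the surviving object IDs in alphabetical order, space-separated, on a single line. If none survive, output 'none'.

Answer: A B E F H I K L

Derivation:
Roots: A F K
Mark A: refs=B H, marked=A
Mark F: refs=E I A, marked=A F
Mark K: refs=K, marked=A F K
Mark B: refs=I B, marked=A B F K
Mark H: refs=B, marked=A B F H K
Mark E: refs=H K, marked=A B E F H K
Mark I: refs=null A L, marked=A B E F H I K
Mark L: refs=null null E, marked=A B E F H I K L
Unmarked (collected): C D G J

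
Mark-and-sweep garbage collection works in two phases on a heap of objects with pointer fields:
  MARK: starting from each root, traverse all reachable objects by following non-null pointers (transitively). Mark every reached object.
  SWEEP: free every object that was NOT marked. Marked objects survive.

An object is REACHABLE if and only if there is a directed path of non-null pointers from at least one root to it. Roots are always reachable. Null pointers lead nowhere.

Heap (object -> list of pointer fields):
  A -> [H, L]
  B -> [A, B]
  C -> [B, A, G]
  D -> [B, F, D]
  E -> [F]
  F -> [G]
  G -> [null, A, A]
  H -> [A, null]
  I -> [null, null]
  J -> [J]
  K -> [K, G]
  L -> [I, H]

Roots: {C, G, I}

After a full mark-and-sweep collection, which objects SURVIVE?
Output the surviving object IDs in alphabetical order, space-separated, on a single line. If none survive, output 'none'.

Roots: C G I
Mark C: refs=B A G, marked=C
Mark G: refs=null A A, marked=C G
Mark I: refs=null null, marked=C G I
Mark B: refs=A B, marked=B C G I
Mark A: refs=H L, marked=A B C G I
Mark H: refs=A null, marked=A B C G H I
Mark L: refs=I H, marked=A B C G H I L
Unmarked (collected): D E F J K

Answer: A B C G H I L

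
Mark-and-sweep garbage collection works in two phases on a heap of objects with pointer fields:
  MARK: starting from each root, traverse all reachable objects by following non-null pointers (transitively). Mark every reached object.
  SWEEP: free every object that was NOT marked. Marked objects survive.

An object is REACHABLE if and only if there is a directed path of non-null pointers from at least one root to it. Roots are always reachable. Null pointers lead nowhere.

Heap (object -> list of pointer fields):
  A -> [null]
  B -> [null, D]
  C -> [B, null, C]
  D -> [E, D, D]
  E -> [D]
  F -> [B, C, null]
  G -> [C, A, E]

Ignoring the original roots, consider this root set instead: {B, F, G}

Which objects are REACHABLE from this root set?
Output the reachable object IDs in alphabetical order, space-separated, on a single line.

Roots: B F G
Mark B: refs=null D, marked=B
Mark F: refs=B C null, marked=B F
Mark G: refs=C A E, marked=B F G
Mark D: refs=E D D, marked=B D F G
Mark C: refs=B null C, marked=B C D F G
Mark A: refs=null, marked=A B C D F G
Mark E: refs=D, marked=A B C D E F G
Unmarked (collected): (none)

Answer: A B C D E F G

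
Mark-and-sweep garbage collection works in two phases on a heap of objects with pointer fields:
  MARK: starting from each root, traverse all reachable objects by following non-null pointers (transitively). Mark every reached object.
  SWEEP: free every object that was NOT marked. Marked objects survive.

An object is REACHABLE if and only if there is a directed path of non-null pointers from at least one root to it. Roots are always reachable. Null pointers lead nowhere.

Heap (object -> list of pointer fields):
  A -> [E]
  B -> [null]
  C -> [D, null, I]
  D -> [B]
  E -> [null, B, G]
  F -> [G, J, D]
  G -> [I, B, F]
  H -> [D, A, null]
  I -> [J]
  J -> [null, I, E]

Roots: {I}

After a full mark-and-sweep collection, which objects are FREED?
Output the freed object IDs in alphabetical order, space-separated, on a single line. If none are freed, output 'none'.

Roots: I
Mark I: refs=J, marked=I
Mark J: refs=null I E, marked=I J
Mark E: refs=null B G, marked=E I J
Mark B: refs=null, marked=B E I J
Mark G: refs=I B F, marked=B E G I J
Mark F: refs=G J D, marked=B E F G I J
Mark D: refs=B, marked=B D E F G I J
Unmarked (collected): A C H

Answer: A C H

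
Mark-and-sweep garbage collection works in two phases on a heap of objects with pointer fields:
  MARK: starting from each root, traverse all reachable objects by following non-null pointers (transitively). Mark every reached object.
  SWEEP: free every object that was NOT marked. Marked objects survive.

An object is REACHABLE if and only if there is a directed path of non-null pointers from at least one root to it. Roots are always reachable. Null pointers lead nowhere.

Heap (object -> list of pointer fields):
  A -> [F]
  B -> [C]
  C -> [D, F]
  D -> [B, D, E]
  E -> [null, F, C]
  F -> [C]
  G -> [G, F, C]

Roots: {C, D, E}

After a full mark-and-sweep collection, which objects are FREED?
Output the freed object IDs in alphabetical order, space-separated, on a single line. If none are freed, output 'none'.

Roots: C D E
Mark C: refs=D F, marked=C
Mark D: refs=B D E, marked=C D
Mark E: refs=null F C, marked=C D E
Mark F: refs=C, marked=C D E F
Mark B: refs=C, marked=B C D E F
Unmarked (collected): A G

Answer: A G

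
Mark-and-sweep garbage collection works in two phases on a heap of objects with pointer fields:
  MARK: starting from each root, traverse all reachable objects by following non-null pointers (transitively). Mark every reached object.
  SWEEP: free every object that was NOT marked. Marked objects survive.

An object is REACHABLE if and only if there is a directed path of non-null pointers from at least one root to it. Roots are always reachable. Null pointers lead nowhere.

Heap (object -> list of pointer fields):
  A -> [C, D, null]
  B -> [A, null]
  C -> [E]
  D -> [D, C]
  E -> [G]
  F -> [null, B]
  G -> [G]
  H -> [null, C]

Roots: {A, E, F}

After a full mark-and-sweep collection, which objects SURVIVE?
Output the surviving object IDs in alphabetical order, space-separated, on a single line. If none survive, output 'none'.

Answer: A B C D E F G

Derivation:
Roots: A E F
Mark A: refs=C D null, marked=A
Mark E: refs=G, marked=A E
Mark F: refs=null B, marked=A E F
Mark C: refs=E, marked=A C E F
Mark D: refs=D C, marked=A C D E F
Mark G: refs=G, marked=A C D E F G
Mark B: refs=A null, marked=A B C D E F G
Unmarked (collected): H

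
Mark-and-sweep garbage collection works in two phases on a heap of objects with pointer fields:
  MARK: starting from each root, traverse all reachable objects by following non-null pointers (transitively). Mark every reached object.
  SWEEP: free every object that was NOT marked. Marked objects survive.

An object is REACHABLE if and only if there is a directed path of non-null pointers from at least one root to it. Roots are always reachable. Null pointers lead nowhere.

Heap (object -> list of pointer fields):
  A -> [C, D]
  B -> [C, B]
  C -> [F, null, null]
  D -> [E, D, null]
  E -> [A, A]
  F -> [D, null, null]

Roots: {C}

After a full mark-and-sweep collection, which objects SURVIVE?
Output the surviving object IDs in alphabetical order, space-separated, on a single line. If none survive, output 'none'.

Answer: A C D E F

Derivation:
Roots: C
Mark C: refs=F null null, marked=C
Mark F: refs=D null null, marked=C F
Mark D: refs=E D null, marked=C D F
Mark E: refs=A A, marked=C D E F
Mark A: refs=C D, marked=A C D E F
Unmarked (collected): B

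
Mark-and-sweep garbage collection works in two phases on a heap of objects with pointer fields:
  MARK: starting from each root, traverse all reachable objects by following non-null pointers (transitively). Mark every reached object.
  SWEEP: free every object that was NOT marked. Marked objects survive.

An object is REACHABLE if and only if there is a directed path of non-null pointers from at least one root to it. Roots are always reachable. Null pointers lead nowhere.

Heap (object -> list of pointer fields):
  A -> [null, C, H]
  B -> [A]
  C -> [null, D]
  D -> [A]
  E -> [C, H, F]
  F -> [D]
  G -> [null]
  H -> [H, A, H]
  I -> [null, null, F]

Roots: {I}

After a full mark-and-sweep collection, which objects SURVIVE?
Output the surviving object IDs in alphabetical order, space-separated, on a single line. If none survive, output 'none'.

Answer: A C D F H I

Derivation:
Roots: I
Mark I: refs=null null F, marked=I
Mark F: refs=D, marked=F I
Mark D: refs=A, marked=D F I
Mark A: refs=null C H, marked=A D F I
Mark C: refs=null D, marked=A C D F I
Mark H: refs=H A H, marked=A C D F H I
Unmarked (collected): B E G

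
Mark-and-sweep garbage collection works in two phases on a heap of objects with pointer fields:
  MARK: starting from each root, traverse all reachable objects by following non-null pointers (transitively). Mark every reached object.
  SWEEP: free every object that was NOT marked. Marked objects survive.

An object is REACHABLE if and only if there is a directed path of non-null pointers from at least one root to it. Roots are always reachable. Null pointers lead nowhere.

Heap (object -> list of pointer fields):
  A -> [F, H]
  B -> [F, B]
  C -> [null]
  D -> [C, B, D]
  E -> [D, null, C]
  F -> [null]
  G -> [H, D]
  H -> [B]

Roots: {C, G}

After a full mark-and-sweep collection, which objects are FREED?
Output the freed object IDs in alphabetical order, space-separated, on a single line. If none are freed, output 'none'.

Roots: C G
Mark C: refs=null, marked=C
Mark G: refs=H D, marked=C G
Mark H: refs=B, marked=C G H
Mark D: refs=C B D, marked=C D G H
Mark B: refs=F B, marked=B C D G H
Mark F: refs=null, marked=B C D F G H
Unmarked (collected): A E

Answer: A E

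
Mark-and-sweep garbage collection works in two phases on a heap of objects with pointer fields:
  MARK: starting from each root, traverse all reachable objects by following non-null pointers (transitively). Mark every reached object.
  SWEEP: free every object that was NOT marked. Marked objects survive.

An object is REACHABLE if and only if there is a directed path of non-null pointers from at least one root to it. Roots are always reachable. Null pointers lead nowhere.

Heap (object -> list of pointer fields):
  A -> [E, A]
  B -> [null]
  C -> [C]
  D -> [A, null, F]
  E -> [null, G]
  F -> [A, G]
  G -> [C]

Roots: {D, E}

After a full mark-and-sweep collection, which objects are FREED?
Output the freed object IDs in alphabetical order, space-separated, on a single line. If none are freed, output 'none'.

Roots: D E
Mark D: refs=A null F, marked=D
Mark E: refs=null G, marked=D E
Mark A: refs=E A, marked=A D E
Mark F: refs=A G, marked=A D E F
Mark G: refs=C, marked=A D E F G
Mark C: refs=C, marked=A C D E F G
Unmarked (collected): B

Answer: B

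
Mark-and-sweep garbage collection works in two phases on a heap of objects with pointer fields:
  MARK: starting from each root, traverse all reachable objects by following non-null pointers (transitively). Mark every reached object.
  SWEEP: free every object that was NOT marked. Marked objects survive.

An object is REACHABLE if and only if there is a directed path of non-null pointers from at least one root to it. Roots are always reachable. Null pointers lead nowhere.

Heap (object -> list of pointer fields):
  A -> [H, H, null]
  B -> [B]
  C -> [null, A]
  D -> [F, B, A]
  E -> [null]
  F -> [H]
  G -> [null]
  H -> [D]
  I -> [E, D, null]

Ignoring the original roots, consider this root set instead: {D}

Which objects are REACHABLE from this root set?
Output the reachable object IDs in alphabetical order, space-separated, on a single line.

Answer: A B D F H

Derivation:
Roots: D
Mark D: refs=F B A, marked=D
Mark F: refs=H, marked=D F
Mark B: refs=B, marked=B D F
Mark A: refs=H H null, marked=A B D F
Mark H: refs=D, marked=A B D F H
Unmarked (collected): C E G I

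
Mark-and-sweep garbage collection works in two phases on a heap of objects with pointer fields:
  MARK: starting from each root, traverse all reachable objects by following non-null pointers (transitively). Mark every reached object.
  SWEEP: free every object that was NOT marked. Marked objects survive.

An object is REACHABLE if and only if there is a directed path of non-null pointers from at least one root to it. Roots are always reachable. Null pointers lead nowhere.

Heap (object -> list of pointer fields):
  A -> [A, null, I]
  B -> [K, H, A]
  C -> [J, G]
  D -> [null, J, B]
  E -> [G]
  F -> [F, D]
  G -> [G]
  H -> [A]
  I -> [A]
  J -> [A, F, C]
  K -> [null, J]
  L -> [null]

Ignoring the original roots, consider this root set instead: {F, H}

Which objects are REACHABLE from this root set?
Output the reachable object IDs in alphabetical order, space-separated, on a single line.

Answer: A B C D F G H I J K

Derivation:
Roots: F H
Mark F: refs=F D, marked=F
Mark H: refs=A, marked=F H
Mark D: refs=null J B, marked=D F H
Mark A: refs=A null I, marked=A D F H
Mark J: refs=A F C, marked=A D F H J
Mark B: refs=K H A, marked=A B D F H J
Mark I: refs=A, marked=A B D F H I J
Mark C: refs=J G, marked=A B C D F H I J
Mark K: refs=null J, marked=A B C D F H I J K
Mark G: refs=G, marked=A B C D F G H I J K
Unmarked (collected): E L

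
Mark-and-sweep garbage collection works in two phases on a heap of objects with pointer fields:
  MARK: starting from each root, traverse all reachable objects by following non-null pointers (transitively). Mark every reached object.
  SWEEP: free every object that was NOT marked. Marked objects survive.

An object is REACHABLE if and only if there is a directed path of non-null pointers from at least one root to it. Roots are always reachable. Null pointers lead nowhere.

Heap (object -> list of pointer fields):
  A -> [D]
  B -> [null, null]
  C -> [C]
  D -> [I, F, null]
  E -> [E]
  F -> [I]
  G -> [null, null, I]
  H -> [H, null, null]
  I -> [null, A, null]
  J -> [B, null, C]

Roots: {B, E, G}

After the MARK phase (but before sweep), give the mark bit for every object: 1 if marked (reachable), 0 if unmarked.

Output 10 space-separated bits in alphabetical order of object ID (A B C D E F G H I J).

Roots: B E G
Mark B: refs=null null, marked=B
Mark E: refs=E, marked=B E
Mark G: refs=null null I, marked=B E G
Mark I: refs=null A null, marked=B E G I
Mark A: refs=D, marked=A B E G I
Mark D: refs=I F null, marked=A B D E G I
Mark F: refs=I, marked=A B D E F G I
Unmarked (collected): C H J

Answer: 1 1 0 1 1 1 1 0 1 0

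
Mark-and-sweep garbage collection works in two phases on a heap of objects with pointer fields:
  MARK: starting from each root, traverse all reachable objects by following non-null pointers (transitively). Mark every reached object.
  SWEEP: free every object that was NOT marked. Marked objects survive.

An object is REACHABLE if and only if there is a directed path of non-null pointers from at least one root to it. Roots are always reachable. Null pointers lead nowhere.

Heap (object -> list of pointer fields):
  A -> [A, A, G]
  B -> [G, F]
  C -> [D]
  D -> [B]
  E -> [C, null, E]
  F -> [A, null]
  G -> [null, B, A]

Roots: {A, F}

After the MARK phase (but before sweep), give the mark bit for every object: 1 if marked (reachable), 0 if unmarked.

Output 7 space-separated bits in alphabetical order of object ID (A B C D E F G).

Roots: A F
Mark A: refs=A A G, marked=A
Mark F: refs=A null, marked=A F
Mark G: refs=null B A, marked=A F G
Mark B: refs=G F, marked=A B F G
Unmarked (collected): C D E

Answer: 1 1 0 0 0 1 1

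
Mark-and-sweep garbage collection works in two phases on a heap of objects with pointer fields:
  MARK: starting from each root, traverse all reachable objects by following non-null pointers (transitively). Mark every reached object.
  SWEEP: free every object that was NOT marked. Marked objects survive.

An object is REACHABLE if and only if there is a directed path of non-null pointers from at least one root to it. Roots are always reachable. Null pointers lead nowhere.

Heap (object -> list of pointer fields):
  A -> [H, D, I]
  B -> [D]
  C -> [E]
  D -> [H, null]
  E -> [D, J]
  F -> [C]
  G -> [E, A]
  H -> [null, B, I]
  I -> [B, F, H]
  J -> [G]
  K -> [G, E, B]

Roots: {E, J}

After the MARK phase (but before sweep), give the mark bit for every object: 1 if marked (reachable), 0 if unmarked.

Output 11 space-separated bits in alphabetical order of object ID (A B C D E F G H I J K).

Answer: 1 1 1 1 1 1 1 1 1 1 0

Derivation:
Roots: E J
Mark E: refs=D J, marked=E
Mark J: refs=G, marked=E J
Mark D: refs=H null, marked=D E J
Mark G: refs=E A, marked=D E G J
Mark H: refs=null B I, marked=D E G H J
Mark A: refs=H D I, marked=A D E G H J
Mark B: refs=D, marked=A B D E G H J
Mark I: refs=B F H, marked=A B D E G H I J
Mark F: refs=C, marked=A B D E F G H I J
Mark C: refs=E, marked=A B C D E F G H I J
Unmarked (collected): K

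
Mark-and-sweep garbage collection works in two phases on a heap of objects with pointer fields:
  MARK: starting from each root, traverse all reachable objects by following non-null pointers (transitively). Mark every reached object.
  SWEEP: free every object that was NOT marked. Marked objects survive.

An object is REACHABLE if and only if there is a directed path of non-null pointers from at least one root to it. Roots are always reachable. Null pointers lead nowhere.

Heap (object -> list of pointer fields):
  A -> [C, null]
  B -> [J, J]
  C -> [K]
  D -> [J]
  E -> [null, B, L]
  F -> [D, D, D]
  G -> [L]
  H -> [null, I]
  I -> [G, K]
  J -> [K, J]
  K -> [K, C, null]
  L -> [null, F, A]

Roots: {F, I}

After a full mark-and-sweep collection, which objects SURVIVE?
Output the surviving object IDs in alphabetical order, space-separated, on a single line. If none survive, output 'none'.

Roots: F I
Mark F: refs=D D D, marked=F
Mark I: refs=G K, marked=F I
Mark D: refs=J, marked=D F I
Mark G: refs=L, marked=D F G I
Mark K: refs=K C null, marked=D F G I K
Mark J: refs=K J, marked=D F G I J K
Mark L: refs=null F A, marked=D F G I J K L
Mark C: refs=K, marked=C D F G I J K L
Mark A: refs=C null, marked=A C D F G I J K L
Unmarked (collected): B E H

Answer: A C D F G I J K L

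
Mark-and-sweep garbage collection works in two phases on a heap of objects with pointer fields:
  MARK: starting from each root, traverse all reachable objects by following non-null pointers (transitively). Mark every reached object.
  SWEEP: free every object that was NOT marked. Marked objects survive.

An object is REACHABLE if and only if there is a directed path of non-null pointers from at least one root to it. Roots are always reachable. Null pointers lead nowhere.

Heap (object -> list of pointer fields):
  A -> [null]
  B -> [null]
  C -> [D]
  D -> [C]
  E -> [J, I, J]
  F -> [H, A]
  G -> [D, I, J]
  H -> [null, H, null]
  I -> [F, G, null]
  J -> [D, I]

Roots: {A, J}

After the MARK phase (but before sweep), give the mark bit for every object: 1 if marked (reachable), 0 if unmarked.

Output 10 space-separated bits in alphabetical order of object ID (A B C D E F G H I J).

Answer: 1 0 1 1 0 1 1 1 1 1

Derivation:
Roots: A J
Mark A: refs=null, marked=A
Mark J: refs=D I, marked=A J
Mark D: refs=C, marked=A D J
Mark I: refs=F G null, marked=A D I J
Mark C: refs=D, marked=A C D I J
Mark F: refs=H A, marked=A C D F I J
Mark G: refs=D I J, marked=A C D F G I J
Mark H: refs=null H null, marked=A C D F G H I J
Unmarked (collected): B E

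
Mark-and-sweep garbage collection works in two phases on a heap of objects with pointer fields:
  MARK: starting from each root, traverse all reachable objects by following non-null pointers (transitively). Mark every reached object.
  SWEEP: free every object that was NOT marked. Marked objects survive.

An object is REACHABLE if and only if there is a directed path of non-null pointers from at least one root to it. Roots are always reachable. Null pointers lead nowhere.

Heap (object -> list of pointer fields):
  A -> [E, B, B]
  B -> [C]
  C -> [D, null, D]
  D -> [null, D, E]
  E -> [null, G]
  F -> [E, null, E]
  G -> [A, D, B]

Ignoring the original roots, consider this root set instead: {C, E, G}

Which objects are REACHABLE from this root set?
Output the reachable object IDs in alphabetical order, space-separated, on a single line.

Roots: C E G
Mark C: refs=D null D, marked=C
Mark E: refs=null G, marked=C E
Mark G: refs=A D B, marked=C E G
Mark D: refs=null D E, marked=C D E G
Mark A: refs=E B B, marked=A C D E G
Mark B: refs=C, marked=A B C D E G
Unmarked (collected): F

Answer: A B C D E G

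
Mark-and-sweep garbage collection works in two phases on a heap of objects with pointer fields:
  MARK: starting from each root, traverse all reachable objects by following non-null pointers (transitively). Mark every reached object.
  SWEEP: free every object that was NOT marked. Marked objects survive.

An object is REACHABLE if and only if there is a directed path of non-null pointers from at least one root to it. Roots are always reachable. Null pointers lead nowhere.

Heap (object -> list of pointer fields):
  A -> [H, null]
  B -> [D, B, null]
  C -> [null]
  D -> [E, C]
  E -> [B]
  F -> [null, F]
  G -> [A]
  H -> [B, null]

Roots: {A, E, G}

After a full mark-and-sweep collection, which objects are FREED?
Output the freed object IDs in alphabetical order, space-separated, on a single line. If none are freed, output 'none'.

Roots: A E G
Mark A: refs=H null, marked=A
Mark E: refs=B, marked=A E
Mark G: refs=A, marked=A E G
Mark H: refs=B null, marked=A E G H
Mark B: refs=D B null, marked=A B E G H
Mark D: refs=E C, marked=A B D E G H
Mark C: refs=null, marked=A B C D E G H
Unmarked (collected): F

Answer: F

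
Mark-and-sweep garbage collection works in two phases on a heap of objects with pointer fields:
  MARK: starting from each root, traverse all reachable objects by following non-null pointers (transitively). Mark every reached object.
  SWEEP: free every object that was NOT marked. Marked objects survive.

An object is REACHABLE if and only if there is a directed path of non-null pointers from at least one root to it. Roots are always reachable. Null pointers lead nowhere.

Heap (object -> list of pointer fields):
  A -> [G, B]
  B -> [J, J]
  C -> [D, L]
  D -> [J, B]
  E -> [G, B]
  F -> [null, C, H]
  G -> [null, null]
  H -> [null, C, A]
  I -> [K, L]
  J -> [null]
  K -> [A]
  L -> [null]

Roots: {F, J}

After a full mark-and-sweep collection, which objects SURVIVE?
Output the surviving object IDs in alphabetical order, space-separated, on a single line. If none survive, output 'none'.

Answer: A B C D F G H J L

Derivation:
Roots: F J
Mark F: refs=null C H, marked=F
Mark J: refs=null, marked=F J
Mark C: refs=D L, marked=C F J
Mark H: refs=null C A, marked=C F H J
Mark D: refs=J B, marked=C D F H J
Mark L: refs=null, marked=C D F H J L
Mark A: refs=G B, marked=A C D F H J L
Mark B: refs=J J, marked=A B C D F H J L
Mark G: refs=null null, marked=A B C D F G H J L
Unmarked (collected): E I K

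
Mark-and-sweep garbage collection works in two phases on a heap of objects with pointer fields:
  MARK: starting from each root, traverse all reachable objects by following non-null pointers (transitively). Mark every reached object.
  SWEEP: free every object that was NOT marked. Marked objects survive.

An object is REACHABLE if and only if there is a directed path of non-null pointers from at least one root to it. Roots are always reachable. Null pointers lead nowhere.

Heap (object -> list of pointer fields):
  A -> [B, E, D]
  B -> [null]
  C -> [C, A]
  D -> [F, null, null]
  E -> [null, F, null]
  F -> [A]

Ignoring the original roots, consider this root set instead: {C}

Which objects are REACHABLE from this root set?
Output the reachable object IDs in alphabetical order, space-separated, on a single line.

Roots: C
Mark C: refs=C A, marked=C
Mark A: refs=B E D, marked=A C
Mark B: refs=null, marked=A B C
Mark E: refs=null F null, marked=A B C E
Mark D: refs=F null null, marked=A B C D E
Mark F: refs=A, marked=A B C D E F
Unmarked (collected): (none)

Answer: A B C D E F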